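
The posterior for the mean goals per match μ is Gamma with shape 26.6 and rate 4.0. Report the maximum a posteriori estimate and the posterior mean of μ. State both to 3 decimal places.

Mode = (α−1)/β = 25.6/4.0 = 6.400.
Mean = α/β = 26.6/4.0 = 6.650.

MAP = 6.400; posterior mean = 6.650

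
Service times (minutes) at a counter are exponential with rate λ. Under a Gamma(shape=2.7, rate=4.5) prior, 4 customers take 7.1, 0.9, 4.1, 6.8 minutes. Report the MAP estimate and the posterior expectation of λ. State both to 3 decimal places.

Σ times = 18.9. Posterior: Gamma(shape = 2.7+4 = 6.7, rate = 4.5+18.9 = 23.4).
Mode = (α−1)/β = 5.7/23.4 = 0.244.
Mean = α/β = 6.7/23.4 = 0.286.
Mean > mode: the posterior has a right tail.

MAP estimate = 0.244, posterior expectation = 0.286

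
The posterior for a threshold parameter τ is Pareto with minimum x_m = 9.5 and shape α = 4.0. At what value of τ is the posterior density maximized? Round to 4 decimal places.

9.5000

The Pareto density is strictly decreasing on [x_m, ∞), so the mode is x_m = 9.5000.
Mean = α·x_m/(α−1) = 4.0·9.5/3.0 = 12.6667.
This is the posterior mode — the MAP estimate.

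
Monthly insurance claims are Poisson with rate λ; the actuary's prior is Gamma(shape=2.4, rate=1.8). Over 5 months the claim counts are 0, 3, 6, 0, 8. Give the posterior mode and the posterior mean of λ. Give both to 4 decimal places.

MAP = 2.7059; posterior mean = 2.8529

Σ counts = 17. Posterior: Gamma(shape = 2.4+17 = 19.4, rate = 1.8+5 = 6.8).
Mode = (α−1)/β = 18.4/6.8 = 2.7059.
Mean = α/β = 19.4/6.8 = 2.8529.
Mean > mode: the posterior has a right tail.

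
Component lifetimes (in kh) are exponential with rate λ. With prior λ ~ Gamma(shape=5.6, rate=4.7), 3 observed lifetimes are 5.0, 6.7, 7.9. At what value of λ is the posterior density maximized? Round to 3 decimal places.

0.313

Σ times = 19.6. Posterior: Gamma(shape = 5.6+3 = 8.6, rate = 4.7+19.6 = 24.3).
Mode = (α−1)/β = 7.6/24.3 = 0.313.
Mean = α/β = 8.6/24.3 = 0.354.
This is the posterior mode — the MAP estimate.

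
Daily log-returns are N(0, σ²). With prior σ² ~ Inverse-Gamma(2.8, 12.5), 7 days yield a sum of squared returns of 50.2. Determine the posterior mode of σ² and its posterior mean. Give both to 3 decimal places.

posterior mode = 5.151, posterior mean = 7.094

Posterior: Inverse-Gamma(shape = 2.8+7/2 = 6.3, scale = 12.5+50.2/2 = 37.6).
Mode = β/(α+1) = 37.6/7.3 = 5.151.
Mean = β/(α−1) = 37.6/5.3 = 7.094.
Mean > mode: the posterior has a right tail.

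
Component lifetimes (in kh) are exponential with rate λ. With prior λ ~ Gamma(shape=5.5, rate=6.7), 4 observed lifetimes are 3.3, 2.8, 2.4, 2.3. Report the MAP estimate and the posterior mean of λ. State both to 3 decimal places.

Σ times = 10.8. Posterior: Gamma(shape = 5.5+4 = 9.5, rate = 6.7+10.8 = 17.5).
Mode = (α−1)/β = 8.5/17.5 = 0.486.
Mean = α/β = 9.5/17.5 = 0.543.
The mean is pulled above the mode by the posterior's right skew.

MAP = 0.486, posterior mean = 0.543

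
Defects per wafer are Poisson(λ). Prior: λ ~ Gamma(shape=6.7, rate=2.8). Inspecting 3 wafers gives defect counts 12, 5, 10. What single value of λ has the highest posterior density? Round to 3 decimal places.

5.638

Σ counts = 27. Posterior: Gamma(shape = 6.7+27 = 33.7, rate = 2.8+3 = 5.8).
Mode = (α−1)/β = 32.7/5.8 = 5.638.
Mean = α/β = 33.7/5.8 = 5.810.
This is the posterior mode — the MAP estimate.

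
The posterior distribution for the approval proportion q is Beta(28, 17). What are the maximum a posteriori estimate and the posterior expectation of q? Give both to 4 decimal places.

Mode = (28−1)/(28+17−2) = 27/43 = 0.6279.
Mean = 28/(28+17) = 28/45 = 0.6222.
The mean is pulled below the mode by the posterior's left skew.

MAP = 0.6279; posterior mean = 0.6222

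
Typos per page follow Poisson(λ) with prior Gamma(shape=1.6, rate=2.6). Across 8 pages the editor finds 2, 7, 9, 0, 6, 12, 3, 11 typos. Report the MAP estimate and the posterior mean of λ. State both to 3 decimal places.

Σ counts = 50. Posterior: Gamma(shape = 1.6+50 = 51.6, rate = 2.6+8 = 10.6).
Mode = (α−1)/β = 50.6/10.6 = 4.774.
Mean = α/β = 51.6/10.6 = 4.868.

MAP estimate = 4.774, posterior mean = 4.868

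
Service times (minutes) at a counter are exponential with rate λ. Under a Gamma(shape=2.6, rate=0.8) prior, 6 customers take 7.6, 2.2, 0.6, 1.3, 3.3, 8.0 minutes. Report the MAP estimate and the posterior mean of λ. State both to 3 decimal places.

λ_MAP = 0.319, E[λ|data] = 0.361

Σ times = 23.0. Posterior: Gamma(shape = 2.6+6 = 8.6, rate = 0.8+23.0 = 23.8).
Mode = (α−1)/β = 7.6/23.8 = 0.319.
Mean = α/β = 8.6/23.8 = 0.361.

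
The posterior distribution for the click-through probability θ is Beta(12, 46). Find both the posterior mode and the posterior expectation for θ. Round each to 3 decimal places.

θ_MAP = 0.196, E[θ|data] = 0.207

Mode = (12−1)/(12+46−2) = 11/56 = 0.196.
Mean = 12/(12+46) = 12/58 = 0.207.
Right-skewed posterior ⇒ mode < mean.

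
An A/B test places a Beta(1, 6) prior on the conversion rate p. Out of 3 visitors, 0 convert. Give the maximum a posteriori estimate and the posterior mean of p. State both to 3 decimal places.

MAP = 0.000, posterior mean = 0.100

Posterior: Beta(1+0, 6+3) = Beta(1, 9).
Since α = 1 ≤ 1 and β > 1, the Beta density is monotone decreasing on [0,1]; the mode is at 0.
Mean = 1/(1+9) = 0.100.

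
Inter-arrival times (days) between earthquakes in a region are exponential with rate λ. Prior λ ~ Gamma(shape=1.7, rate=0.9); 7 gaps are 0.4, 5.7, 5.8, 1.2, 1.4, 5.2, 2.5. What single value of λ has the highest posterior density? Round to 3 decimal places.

0.333

Σ times = 22.2. Posterior: Gamma(shape = 1.7+7 = 8.7, rate = 0.9+22.2 = 23.1).
Mode = (α−1)/β = 7.7/23.1 = 0.333.
Mean = α/β = 8.7/23.1 = 0.377.
This is the posterior mode — the MAP estimate.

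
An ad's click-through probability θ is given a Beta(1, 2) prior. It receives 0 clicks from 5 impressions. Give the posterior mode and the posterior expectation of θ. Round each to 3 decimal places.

MAP = 0.000, posterior mean = 0.125

Posterior: Beta(1+0, 2+5) = Beta(1, 7).
Since α = 1 ≤ 1 and β > 1, the Beta density is monotone decreasing on [0,1]; the mode is at 0.
Mean = 1/(1+7) = 0.125.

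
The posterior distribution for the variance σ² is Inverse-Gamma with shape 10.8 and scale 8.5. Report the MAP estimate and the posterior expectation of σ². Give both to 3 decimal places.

MAP: 0.720. Posterior mean: 0.867.

Mode = β/(α+1) = 8.5/11.8 = 0.720.
Mean = β/(α−1) = 8.5/9.8 = 0.867.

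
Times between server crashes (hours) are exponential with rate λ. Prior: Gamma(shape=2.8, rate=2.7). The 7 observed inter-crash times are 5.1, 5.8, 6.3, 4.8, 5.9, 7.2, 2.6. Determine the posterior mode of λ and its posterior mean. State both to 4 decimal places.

Σ times = 37.7. Posterior: Gamma(shape = 2.8+7 = 9.8, rate = 2.7+37.7 = 40.4).
Mode = (α−1)/β = 8.8/40.4 = 0.2178.
Mean = α/β = 9.8/40.4 = 0.2426.
The mean is pulled above the mode by the posterior's right skew.

MAP: 0.2178. Posterior mean: 0.2426.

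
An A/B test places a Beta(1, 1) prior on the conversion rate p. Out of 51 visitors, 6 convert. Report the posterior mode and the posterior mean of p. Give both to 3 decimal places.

MAP: 0.118. Posterior mean: 0.132.

Posterior: Beta(1+6, 1+45) = Beta(7, 46).
Mode = (7−1)/(7+46−2) = 6/51 = 0.118.
With a flat prior the MAP equals the MLE, 6/51.
Mean = 7/(7+46) = 7/53 = 0.132.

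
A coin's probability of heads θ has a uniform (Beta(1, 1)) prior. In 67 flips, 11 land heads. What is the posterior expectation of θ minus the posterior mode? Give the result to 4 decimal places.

Posterior: Beta(1+11, 1+56) = Beta(12, 57).
Mode = (12−1)/(12+57−2) = 11/67 = 0.1642.
With a flat prior the MAP equals the MLE, 11/67.
Mean = 12/(12+57) = 12/69 = 0.1739.
Difference = 0.1739 − 0.1642 = 0.0097.

0.0097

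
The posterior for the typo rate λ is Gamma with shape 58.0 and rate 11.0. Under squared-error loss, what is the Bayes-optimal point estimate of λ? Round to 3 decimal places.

Mode = (α−1)/β = 57.0/11.0 = 5.182.
Mean = α/β = 58.0/11.0 = 5.273.
Squared-error loss ⇒ the optimal estimator is the posterior mean.

5.273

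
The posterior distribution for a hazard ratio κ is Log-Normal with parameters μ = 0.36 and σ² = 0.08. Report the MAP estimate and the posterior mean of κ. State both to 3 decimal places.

Mode = exp(μ − σ²) = exp(0.28) = 1.323.
Mean = exp(μ + σ²/2) = exp(0.400) = 1.492.

MAP = 1.323, posterior mean = 1.492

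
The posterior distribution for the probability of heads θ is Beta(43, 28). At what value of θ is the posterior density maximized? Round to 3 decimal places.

Mode = (43−1)/(43+28−2) = 42/69 = 0.609.
Mean = 43/(43+28) = 43/71 = 0.606.
This is the posterior mode — the MAP estimate.

0.609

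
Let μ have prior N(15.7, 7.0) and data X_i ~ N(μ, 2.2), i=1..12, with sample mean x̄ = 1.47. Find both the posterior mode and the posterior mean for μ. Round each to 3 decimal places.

posterior mode = 1.833, posterior mean = 1.833

Posterior for μ is Normal. Precision-weighted mean: (1/7.0·15.7 + 12/2.2·1.47) / (1/7.0 + 12/2.2) = 1.833.
A Normal posterior is symmetric, so mode = mean.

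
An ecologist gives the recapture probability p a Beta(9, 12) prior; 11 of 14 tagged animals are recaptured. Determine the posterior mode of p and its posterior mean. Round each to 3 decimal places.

MAP: 0.576. Posterior mean: 0.571.

Posterior: Beta(9+11, 12+3) = Beta(20, 15).
Mode = (20−1)/(20+15−2) = 19/33 = 0.576.
Mean = 20/(20+15) = 20/35 = 0.571.
Mode > mean: the posterior has a left tail.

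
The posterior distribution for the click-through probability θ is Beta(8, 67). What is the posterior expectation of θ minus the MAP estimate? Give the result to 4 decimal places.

0.0108

Mode = (8−1)/(8+67−2) = 7/73 = 0.0959.
Mean = 8/(8+67) = 8/75 = 0.1067.
Difference = 0.1067 − 0.0959 = 0.0108.
The mean is pulled above the mode by the posterior's right skew.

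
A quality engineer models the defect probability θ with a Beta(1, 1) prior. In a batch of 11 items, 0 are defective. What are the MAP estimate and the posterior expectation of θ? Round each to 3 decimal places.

MAP = 0.000, posterior mean = 0.077

Posterior: Beta(1+0, 1+11) = Beta(1, 12).
Since α = 1 ≤ 1 and β > 1, the Beta density is monotone decreasing on [0,1]; the mode is at 0.
Mean = 1/(1+12) = 0.077.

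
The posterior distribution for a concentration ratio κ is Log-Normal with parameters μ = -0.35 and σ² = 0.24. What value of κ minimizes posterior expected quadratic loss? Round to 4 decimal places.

0.7945

Mode = exp(μ − σ²) = exp(-0.59) = 0.5543.
Mean = exp(μ + σ²/2) = exp(-0.230) = 0.7945.
Quadratic loss ⇒ the optimal estimator is the posterior mean.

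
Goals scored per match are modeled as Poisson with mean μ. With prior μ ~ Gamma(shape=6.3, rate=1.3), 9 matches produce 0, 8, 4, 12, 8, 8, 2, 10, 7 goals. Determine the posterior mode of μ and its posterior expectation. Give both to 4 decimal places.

MAP = 6.2427; posterior mean = 6.3398

Σ counts = 59. Posterior: Gamma(shape = 6.3+59 = 65.3, rate = 1.3+9 = 10.3).
Mode = (α−1)/β = 64.3/10.3 = 6.2427.
Mean = α/β = 65.3/10.3 = 6.3398.
Right-skewed posterior ⇒ mode < mean.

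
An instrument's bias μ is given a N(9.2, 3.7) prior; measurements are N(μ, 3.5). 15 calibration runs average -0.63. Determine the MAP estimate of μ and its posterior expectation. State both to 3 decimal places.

MAP: -0.047. Posterior mean: -0.047.

Posterior for μ is Normal. Precision-weighted mean: (1/3.7·9.2 + 15/3.5·-0.63) / (1/3.7 + 15/3.5) = -0.047.
A Normal posterior is symmetric, so mode = mean.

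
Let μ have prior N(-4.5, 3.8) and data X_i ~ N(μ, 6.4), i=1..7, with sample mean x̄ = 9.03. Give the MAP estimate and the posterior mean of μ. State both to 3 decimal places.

Posterior for μ is Normal. Precision-weighted mean: (1/3.8·-4.5 + 7/6.4·9.03) / (1/3.8 + 7/6.4) = 6.406.
A Normal posterior is symmetric, so mode = mean.

MAP: 6.406. Posterior mean: 6.406.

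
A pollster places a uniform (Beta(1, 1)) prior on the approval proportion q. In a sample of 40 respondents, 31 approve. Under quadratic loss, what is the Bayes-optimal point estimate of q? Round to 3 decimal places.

Posterior: Beta(1+31, 1+9) = Beta(32, 10).
Mode = (32−1)/(32+10−2) = 31/40 = 0.775.
With a flat prior the MAP equals the MLE, 31/40.
Mean = 32/(32+10) = 32/42 = 0.762.
Quadratic loss ⇒ the optimal estimator is the posterior mean.

0.762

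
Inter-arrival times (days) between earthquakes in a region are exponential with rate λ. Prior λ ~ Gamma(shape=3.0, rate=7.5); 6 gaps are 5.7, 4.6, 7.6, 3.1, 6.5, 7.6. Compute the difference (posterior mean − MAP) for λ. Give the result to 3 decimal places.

0.023

Σ times = 35.1. Posterior: Gamma(shape = 3.0+6 = 9.0, rate = 7.5+35.1 = 42.6).
Mode = (α−1)/β = 8.0/42.6 = 0.188.
Mean = α/β = 9.0/42.6 = 0.211.
Difference = 0.211 − 0.188 = 0.023.
Mean > mode: the posterior has a right tail.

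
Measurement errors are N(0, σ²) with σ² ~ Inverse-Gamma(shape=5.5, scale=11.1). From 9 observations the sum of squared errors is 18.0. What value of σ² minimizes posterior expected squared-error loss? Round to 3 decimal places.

Posterior: Inverse-Gamma(shape = 5.5+9/2 = 10.0, scale = 11.1+18.0/2 = 20.1).
Mode = β/(α+1) = 20.1/11.0 = 1.827.
Mean = β/(α−1) = 20.1/9.0 = 2.233.
Squared-error loss ⇒ the optimal estimator is the posterior mean.

2.233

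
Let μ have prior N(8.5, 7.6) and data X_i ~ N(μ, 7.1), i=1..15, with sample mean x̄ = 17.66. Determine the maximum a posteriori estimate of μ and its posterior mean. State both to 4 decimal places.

MAP = 17.1230, posterior mean = 17.1230

Posterior for μ is Normal. Precision-weighted mean: (1/7.6·8.5 + 15/7.1·17.66) / (1/7.6 + 15/7.1) = 17.1230.
A Normal posterior is symmetric, so mode = mean.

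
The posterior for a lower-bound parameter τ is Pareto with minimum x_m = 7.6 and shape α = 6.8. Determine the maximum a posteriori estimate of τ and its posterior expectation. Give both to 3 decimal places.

MAP = 7.600, posterior mean = 8.910

The Pareto density is strictly decreasing on [x_m, ∞), so the mode is x_m = 7.600.
Mean = α·x_m/(α−1) = 6.8·7.6/5.8 = 8.910.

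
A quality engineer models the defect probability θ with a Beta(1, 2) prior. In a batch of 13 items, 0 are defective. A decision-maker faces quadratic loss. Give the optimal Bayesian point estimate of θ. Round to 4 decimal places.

0.0625

Posterior: Beta(1+0, 2+13) = Beta(1, 15).
Since α = 1 ≤ 1 and β > 1, the Beta density is monotone decreasing on [0,1]; the mode is at 0.
Mean = 1/(1+15) = 0.0625.
Quadratic loss ⇒ the optimal estimator is the posterior mean.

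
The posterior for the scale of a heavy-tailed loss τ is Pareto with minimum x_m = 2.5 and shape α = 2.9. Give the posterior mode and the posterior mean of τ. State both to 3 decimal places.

The Pareto density is strictly decreasing on [x_m, ∞), so the mode is x_m = 2.500.
Mean = α·x_m/(α−1) = 2.9·2.5/1.9 = 3.816.

MAP = 2.500, posterior mean = 3.816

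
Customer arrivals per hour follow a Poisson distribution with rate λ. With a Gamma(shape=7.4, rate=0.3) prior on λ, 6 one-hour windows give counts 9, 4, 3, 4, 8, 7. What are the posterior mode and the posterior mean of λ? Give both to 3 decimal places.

MAP = 6.571; posterior mean = 6.730

Σ counts = 35. Posterior: Gamma(shape = 7.4+35 = 42.4, rate = 0.3+6 = 6.3).
Mode = (α−1)/β = 41.4/6.3 = 6.571.
Mean = α/β = 42.4/6.3 = 6.730.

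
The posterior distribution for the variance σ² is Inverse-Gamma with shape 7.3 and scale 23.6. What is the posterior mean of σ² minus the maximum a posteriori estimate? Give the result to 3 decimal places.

Mode = β/(α+1) = 23.6/8.3 = 2.843.
Mean = β/(α−1) = 23.6/6.3 = 3.746.
Difference = 3.746 − 2.843 = 0.903.

0.903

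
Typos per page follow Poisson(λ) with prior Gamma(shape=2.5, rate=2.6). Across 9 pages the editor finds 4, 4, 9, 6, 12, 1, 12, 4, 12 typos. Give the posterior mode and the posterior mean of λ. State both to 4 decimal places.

Σ counts = 64. Posterior: Gamma(shape = 2.5+64 = 66.5, rate = 2.6+9 = 11.6).
Mode = (α−1)/β = 65.5/11.6 = 5.6466.
Mean = α/β = 66.5/11.6 = 5.7328.
The posterior is right-skewed, so the mean exceeds the mode.

MAP = 5.6466, posterior mean = 5.7328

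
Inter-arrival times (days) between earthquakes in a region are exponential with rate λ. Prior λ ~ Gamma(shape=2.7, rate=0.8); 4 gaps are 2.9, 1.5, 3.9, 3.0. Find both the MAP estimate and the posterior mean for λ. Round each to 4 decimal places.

λ_MAP = 0.4711, E[λ|data] = 0.5537

Σ times = 11.3. Posterior: Gamma(shape = 2.7+4 = 6.7, rate = 0.8+11.3 = 12.1).
Mode = (α−1)/β = 5.7/12.1 = 0.4711.
Mean = α/β = 6.7/12.1 = 0.5537.
Right-skewed posterior ⇒ mode < mean.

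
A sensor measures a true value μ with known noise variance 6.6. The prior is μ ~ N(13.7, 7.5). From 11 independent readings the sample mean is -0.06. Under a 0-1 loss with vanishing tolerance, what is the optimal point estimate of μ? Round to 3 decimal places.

Posterior for μ is Normal. Precision-weighted mean: (1/7.5·13.7 + 11/6.6·-0.06) / (1/7.5 + 11/6.6) = 0.959.
A Normal posterior is symmetric, so mode = mean.
This is the posterior mode — the MAP estimate.

0.959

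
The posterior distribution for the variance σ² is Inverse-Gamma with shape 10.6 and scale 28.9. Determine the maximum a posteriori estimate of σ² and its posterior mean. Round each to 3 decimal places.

Mode = β/(α+1) = 28.9/11.6 = 2.491.
Mean = β/(α−1) = 28.9/9.6 = 3.010.
The posterior is right-skewed, so the mean exceeds the mode.

σ²_MAP = 2.491, E[σ²|data] = 3.010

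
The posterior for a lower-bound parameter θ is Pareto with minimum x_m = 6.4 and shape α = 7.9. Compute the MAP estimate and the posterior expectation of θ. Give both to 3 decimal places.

MAP estimate = 6.400, posterior expectation = 7.328

The Pareto density is strictly decreasing on [x_m, ∞), so the mode is x_m = 6.400.
Mean = α·x_m/(α−1) = 7.9·6.4/6.9 = 7.328.
The posterior is right-skewed, so the mean exceeds the mode.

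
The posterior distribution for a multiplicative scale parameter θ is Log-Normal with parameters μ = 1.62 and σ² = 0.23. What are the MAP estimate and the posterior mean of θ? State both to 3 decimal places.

Mode = exp(μ − σ²) = exp(1.39) = 4.015.
Mean = exp(μ + σ²/2) = exp(1.735) = 5.669.

MAP: 4.015. Posterior mean: 5.669.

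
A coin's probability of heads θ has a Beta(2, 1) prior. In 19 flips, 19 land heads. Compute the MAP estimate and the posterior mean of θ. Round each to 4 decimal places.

Posterior: Beta(2+19, 1+0) = Beta(21, 1).
Since β = 1 ≤ 1 and α > 1, the Beta density is monotone increasing on [0,1]; the mode is at 1.
Mean = 21/(21+1) = 0.9545.

MAP = 1.0000, posterior mean = 0.9545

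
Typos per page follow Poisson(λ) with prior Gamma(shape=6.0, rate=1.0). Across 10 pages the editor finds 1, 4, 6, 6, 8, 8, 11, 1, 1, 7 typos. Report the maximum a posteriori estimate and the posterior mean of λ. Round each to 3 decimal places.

MAP = 5.273, posterior mean = 5.364

Σ counts = 53. Posterior: Gamma(shape = 6.0+53 = 59.0, rate = 1.0+10 = 11.0).
Mode = (α−1)/β = 58.0/11.0 = 5.273.
Mean = α/β = 59.0/11.0 = 5.364.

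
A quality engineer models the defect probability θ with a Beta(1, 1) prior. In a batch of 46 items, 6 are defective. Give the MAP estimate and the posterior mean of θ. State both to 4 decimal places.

Posterior: Beta(1+6, 1+40) = Beta(7, 41).
Mode = (7−1)/(7+41−2) = 6/46 = 0.1304.
Mean = 7/(7+41) = 7/48 = 0.1458.

MAP estimate = 0.1304, posterior mean = 0.1458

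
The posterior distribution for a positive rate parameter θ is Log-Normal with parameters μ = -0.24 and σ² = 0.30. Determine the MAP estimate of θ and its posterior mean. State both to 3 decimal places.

Mode = exp(μ − σ²) = exp(-0.54) = 0.583.
Mean = exp(μ + σ²/2) = exp(-0.090) = 0.914.

MAP: 0.583. Posterior mean: 0.914.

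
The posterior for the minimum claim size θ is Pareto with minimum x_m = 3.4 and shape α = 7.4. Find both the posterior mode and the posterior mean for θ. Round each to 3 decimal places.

MAP = 3.400; posterior mean = 3.931

The Pareto density is strictly decreasing on [x_m, ∞), so the mode is x_m = 3.400.
Mean = α·x_m/(α−1) = 7.4·3.4/6.4 = 3.931.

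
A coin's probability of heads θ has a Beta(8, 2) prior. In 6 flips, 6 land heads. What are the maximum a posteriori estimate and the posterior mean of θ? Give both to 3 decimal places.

MAP: 0.929. Posterior mean: 0.875.

Posterior: Beta(8+6, 2+0) = Beta(14, 2).
Mode = (14−1)/(14+2−2) = 13/14 = 0.929.
Mean = 14/(14+2) = 14/16 = 0.875.
Left-skewed posterior ⇒ mean < mode.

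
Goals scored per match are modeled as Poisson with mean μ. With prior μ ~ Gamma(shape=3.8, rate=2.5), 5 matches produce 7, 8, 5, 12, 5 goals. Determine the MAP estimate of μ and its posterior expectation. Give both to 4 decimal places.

MAP: 5.3067. Posterior mean: 5.4400.

Σ counts = 37. Posterior: Gamma(shape = 3.8+37 = 40.8, rate = 2.5+5 = 7.5).
Mode = (α−1)/β = 39.8/7.5 = 5.3067.
Mean = α/β = 40.8/7.5 = 5.4400.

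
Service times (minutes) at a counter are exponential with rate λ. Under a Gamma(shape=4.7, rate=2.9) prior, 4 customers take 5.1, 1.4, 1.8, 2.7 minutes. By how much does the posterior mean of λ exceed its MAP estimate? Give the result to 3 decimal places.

0.072

Σ times = 11.0. Posterior: Gamma(shape = 4.7+4 = 8.7, rate = 2.9+11.0 = 13.9).
Mode = (α−1)/β = 7.7/13.9 = 0.554.
Mean = α/β = 8.7/13.9 = 0.626.
Difference = 0.626 − 0.554 = 0.072.
Mean > mode: the posterior has a right tail.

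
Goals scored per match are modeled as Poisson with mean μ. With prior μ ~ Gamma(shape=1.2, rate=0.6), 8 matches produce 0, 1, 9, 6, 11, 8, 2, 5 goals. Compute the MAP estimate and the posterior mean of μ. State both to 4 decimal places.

Σ counts = 42. Posterior: Gamma(shape = 1.2+42 = 43.2, rate = 0.6+8 = 8.6).
Mode = (α−1)/β = 42.2/8.6 = 4.9070.
Mean = α/β = 43.2/8.6 = 5.0233.

μ_MAP = 4.9070, E[μ|data] = 5.0233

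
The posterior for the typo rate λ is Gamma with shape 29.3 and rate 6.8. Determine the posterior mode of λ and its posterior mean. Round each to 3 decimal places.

MAP = 4.162; posterior mean = 4.309

Mode = (α−1)/β = 28.3/6.8 = 4.162.
Mean = α/β = 29.3/6.8 = 4.309.
The mean is pulled above the mode by the posterior's right skew.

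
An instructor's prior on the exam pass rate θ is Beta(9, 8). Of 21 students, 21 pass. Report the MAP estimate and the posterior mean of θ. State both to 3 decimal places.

Posterior: Beta(9+21, 8+0) = Beta(30, 8).
Mode = (30−1)/(30+8−2) = 29/36 = 0.806.
Mean = 30/(30+8) = 30/38 = 0.789.
The mean is pulled below the mode by the posterior's left skew.

MAP = 0.806, posterior mean = 0.789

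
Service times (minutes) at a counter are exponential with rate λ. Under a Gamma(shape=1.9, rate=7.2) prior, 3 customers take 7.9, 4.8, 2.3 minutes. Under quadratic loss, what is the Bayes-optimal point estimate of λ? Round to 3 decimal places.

0.221

Σ times = 15.0. Posterior: Gamma(shape = 1.9+3 = 4.9, rate = 7.2+15.0 = 22.2).
Mode = (α−1)/β = 3.9/22.2 = 0.176.
Mean = α/β = 4.9/22.2 = 0.221.
Quadratic loss ⇒ the optimal estimator is the posterior mean.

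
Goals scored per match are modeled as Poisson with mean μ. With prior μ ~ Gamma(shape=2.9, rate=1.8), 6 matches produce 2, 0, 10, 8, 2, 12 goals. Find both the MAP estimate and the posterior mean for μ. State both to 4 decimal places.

Σ counts = 34. Posterior: Gamma(shape = 2.9+34 = 36.9, rate = 1.8+6 = 7.8).
Mode = (α−1)/β = 35.9/7.8 = 4.6026.
Mean = α/β = 36.9/7.8 = 4.7308.
The posterior is right-skewed, so the mean exceeds the mode.

MAP = 4.6026; posterior mean = 4.7308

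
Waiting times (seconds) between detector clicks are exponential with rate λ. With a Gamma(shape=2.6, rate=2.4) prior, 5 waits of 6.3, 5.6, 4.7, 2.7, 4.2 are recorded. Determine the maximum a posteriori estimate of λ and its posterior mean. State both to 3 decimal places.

Σ times = 23.5. Posterior: Gamma(shape = 2.6+5 = 7.6, rate = 2.4+23.5 = 25.9).
Mode = (α−1)/β = 6.6/25.9 = 0.255.
Mean = α/β = 7.6/25.9 = 0.293.
Mean > mode: the posterior has a right tail.

MAP = 0.255; posterior mean = 0.293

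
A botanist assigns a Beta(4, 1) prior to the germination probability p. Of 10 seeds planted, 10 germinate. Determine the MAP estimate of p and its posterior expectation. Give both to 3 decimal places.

Posterior: Beta(4+10, 1+0) = Beta(14, 1).
Since β = 1 ≤ 1 and α > 1, the Beta density is monotone increasing on [0,1]; the mode is at 1.
Mean = 14/(14+1) = 0.933.
Left-skewed posterior ⇒ mean < mode.

MAP: 1.000. Posterior mean: 0.933.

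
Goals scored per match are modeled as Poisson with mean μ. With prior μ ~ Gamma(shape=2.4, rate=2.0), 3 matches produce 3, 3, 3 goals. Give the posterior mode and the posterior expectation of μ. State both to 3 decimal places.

posterior mode = 2.080, posterior expectation = 2.280

Σ counts = 9. Posterior: Gamma(shape = 2.4+9 = 11.4, rate = 2.0+3 = 5.0).
Mode = (α−1)/β = 10.4/5.0 = 2.080.
Mean = α/β = 11.4/5.0 = 2.280.
Mean > mode: the posterior has a right tail.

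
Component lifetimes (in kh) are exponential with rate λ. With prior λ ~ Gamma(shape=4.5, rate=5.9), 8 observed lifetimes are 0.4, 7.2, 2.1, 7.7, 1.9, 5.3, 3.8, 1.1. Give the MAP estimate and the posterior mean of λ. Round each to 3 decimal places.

MAP = 0.325, posterior mean = 0.353

Σ times = 29.5. Posterior: Gamma(shape = 4.5+8 = 12.5, rate = 5.9+29.5 = 35.4).
Mode = (α−1)/β = 11.5/35.4 = 0.325.
Mean = α/β = 12.5/35.4 = 0.353.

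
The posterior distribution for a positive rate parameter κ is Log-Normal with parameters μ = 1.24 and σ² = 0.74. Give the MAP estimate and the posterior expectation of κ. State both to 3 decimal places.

Mode = exp(μ − σ²) = exp(0.50) = 1.649.
Mean = exp(μ + σ²/2) = exp(1.610) = 5.003.

MAP = 1.649; posterior mean = 5.003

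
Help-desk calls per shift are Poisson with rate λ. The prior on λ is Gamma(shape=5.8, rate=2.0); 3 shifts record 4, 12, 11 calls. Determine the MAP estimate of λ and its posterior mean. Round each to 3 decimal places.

MAP = 6.360, posterior mean = 6.560

Σ counts = 27. Posterior: Gamma(shape = 5.8+27 = 32.8, rate = 2.0+3 = 5.0).
Mode = (α−1)/β = 31.8/5.0 = 6.360.
Mean = α/β = 32.8/5.0 = 6.560.
The mean is pulled above the mode by the posterior's right skew.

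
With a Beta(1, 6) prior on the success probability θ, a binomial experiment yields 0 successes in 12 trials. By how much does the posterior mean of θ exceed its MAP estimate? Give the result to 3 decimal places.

0.053

Posterior: Beta(1+0, 6+12) = Beta(1, 18).
Since α = 1 ≤ 1 and β > 1, the Beta density is monotone decreasing on [0,1]; the mode is at 0.
Mean = 1/(1+18) = 0.053.
Difference = 0.053 − 0.000 = 0.053.
The mean is pulled above the mode by the posterior's right skew.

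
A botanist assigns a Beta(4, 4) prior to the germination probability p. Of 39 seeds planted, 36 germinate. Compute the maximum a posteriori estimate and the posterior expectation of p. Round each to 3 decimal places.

Posterior: Beta(4+36, 4+3) = Beta(40, 7).
Mode = (40−1)/(40+7−2) = 39/45 = 0.867.
Mean = 40/(40+7) = 40/47 = 0.851.
Mode > mean: the posterior has a left tail.

maximum a posteriori estimate = 0.867, posterior expectation = 0.851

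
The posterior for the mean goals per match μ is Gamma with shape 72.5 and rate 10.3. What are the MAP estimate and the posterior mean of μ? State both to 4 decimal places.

MAP = 6.9417, posterior mean = 7.0388

Mode = (α−1)/β = 71.5/10.3 = 6.9417.
Mean = α/β = 72.5/10.3 = 7.0388.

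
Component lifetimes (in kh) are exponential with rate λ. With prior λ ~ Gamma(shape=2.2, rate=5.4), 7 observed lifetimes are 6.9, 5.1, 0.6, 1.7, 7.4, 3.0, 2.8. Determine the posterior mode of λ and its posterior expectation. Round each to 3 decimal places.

MAP = 0.249; posterior mean = 0.280

Σ times = 27.5. Posterior: Gamma(shape = 2.2+7 = 9.2, rate = 5.4+27.5 = 32.9).
Mode = (α−1)/β = 8.2/32.9 = 0.249.
Mean = α/β = 9.2/32.9 = 0.280.
The posterior is right-skewed, so the mean exceeds the mode.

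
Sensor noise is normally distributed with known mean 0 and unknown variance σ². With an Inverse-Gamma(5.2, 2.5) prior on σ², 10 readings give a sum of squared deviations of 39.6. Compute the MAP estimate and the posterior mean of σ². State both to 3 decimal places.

MAP = 1.991, posterior mean = 2.424

Posterior: Inverse-Gamma(shape = 5.2+10/2 = 10.2, scale = 2.5+39.6/2 = 22.3).
Mode = β/(α+1) = 22.3/11.2 = 1.991.
Mean = β/(α−1) = 22.3/9.2 = 2.424.
The mean is pulled above the mode by the posterior's right skew.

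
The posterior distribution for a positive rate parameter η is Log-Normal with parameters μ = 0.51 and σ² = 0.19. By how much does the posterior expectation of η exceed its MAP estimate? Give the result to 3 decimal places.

0.454

Mode = exp(μ − σ²) = exp(0.32) = 1.377.
Mean = exp(μ + σ²/2) = exp(0.605) = 1.831.
Difference = 1.831 − 1.377 = 0.454.
The posterior is right-skewed, so the mean exceeds the mode.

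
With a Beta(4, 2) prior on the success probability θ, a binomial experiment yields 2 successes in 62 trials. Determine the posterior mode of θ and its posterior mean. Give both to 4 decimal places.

Posterior: Beta(4+2, 2+60) = Beta(6, 62).
Mode = (6−1)/(6+62−2) = 5/66 = 0.0758.
Mean = 6/(6+62) = 6/68 = 0.0882.

posterior mode = 0.0758, posterior mean = 0.0882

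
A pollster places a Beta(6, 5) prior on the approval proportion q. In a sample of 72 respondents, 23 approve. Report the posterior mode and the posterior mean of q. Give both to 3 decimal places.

Posterior: Beta(6+23, 5+49) = Beta(29, 54).
Mode = (29−1)/(29+54−2) = 28/81 = 0.346.
Mean = 29/(29+54) = 29/83 = 0.349.
Mean > mode: the posterior has a right tail.

posterior mode = 0.346, posterior mean = 0.349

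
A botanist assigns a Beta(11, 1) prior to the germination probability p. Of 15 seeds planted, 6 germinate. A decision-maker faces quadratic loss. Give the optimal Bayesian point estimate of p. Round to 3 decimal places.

Posterior: Beta(11+6, 1+9) = Beta(17, 10).
Mode = (17−1)/(17+10−2) = 16/25 = 0.640.
Mean = 17/(17+10) = 17/27 = 0.630.
Quadratic loss ⇒ the optimal estimator is the posterior mean.

0.630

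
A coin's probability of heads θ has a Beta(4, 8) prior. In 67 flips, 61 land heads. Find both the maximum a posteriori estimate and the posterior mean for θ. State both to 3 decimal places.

MAP = 0.831, posterior mean = 0.823

Posterior: Beta(4+61, 8+6) = Beta(65, 14).
Mode = (65−1)/(65+14−2) = 64/77 = 0.831.
Mean = 65/(65+14) = 65/79 = 0.823.
Left-skewed posterior ⇒ mean < mode.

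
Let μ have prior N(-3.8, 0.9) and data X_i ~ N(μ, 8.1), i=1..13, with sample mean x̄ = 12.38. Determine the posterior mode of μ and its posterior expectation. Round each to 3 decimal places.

Posterior for μ is Normal. Precision-weighted mean: (1/0.9·-3.8 + 13/8.1·12.38) / (1/0.9 + 13/8.1) = 5.761.
A Normal posterior is symmetric, so mode = mean.

posterior mode = 5.761, posterior expectation = 5.761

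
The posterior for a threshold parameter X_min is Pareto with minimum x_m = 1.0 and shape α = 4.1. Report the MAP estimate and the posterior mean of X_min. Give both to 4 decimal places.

The Pareto density is strictly decreasing on [x_m, ∞), so the mode is x_m = 1.0000.
Mean = α·x_m/(α−1) = 4.1·1.0/3.1 = 1.3226.

X_min_MAP = 1.0000, E[X_min|data] = 1.3226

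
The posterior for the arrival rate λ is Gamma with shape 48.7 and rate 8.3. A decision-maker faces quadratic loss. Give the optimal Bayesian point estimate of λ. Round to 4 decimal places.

Mode = (α−1)/β = 47.7/8.3 = 5.7470.
Mean = α/β = 48.7/8.3 = 5.8675.
Quadratic loss ⇒ the optimal estimator is the posterior mean.

5.8675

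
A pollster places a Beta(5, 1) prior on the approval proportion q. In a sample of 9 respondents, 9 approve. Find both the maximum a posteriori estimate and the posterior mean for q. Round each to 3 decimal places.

Posterior: Beta(5+9, 1+0) = Beta(14, 1).
Since β = 1 ≤ 1 and α > 1, the Beta density is monotone increasing on [0,1]; the mode is at 1.
Mean = 14/(14+1) = 0.933.

MAP = 1.000, posterior mean = 0.933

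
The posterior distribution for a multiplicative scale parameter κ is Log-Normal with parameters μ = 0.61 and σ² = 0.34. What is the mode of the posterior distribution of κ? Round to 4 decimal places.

Mode = exp(μ − σ²) = exp(0.27) = 1.3100.
Mean = exp(μ + σ²/2) = exp(0.780) = 2.1815.
This is the posterior mode — the MAP estimate.

1.3100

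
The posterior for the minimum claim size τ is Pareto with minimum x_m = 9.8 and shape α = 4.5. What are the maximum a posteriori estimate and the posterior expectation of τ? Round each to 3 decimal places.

maximum a posteriori estimate = 9.800, posterior expectation = 12.600

The Pareto density is strictly decreasing on [x_m, ∞), so the mode is x_m = 9.800.
Mean = α·x_m/(α−1) = 4.5·9.8/3.5 = 12.600.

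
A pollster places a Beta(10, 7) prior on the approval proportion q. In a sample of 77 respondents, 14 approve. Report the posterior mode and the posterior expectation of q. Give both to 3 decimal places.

q_MAP = 0.250, E[q|data] = 0.255

Posterior: Beta(10+14, 7+63) = Beta(24, 70).
Mode = (24−1)/(24+70−2) = 23/92 = 0.250.
Mean = 24/(24+70) = 24/94 = 0.255.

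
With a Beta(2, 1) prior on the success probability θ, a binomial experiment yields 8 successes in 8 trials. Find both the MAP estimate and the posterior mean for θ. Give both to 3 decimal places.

MAP = 1.000, posterior mean = 0.909

Posterior: Beta(2+8, 1+0) = Beta(10, 1).
Since β = 1 ≤ 1 and α > 1, the Beta density is monotone increasing on [0,1]; the mode is at 1.
Mean = 10/(10+1) = 0.909.
Mode > mean: the posterior has a left tail.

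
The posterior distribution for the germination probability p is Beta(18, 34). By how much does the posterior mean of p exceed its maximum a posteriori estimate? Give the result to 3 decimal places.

Mode = (18−1)/(18+34−2) = 17/50 = 0.340.
Mean = 18/(18+34) = 18/52 = 0.346.
Difference = 0.346 − 0.340 = 0.006.

0.006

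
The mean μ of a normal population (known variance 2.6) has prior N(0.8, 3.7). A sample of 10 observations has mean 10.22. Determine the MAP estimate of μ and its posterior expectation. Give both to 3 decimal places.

Posterior for μ is Normal. Precision-weighted mean: (1/3.7·0.8 + 10/2.6·10.22) / (1/3.7 + 10/2.6) = 9.602.
A Normal posterior is symmetric, so mode = mean.

μ_MAP = 9.602, E[μ|data] = 9.602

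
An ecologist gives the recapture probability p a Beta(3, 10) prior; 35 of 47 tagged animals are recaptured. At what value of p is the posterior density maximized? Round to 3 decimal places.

0.638

Posterior: Beta(3+35, 10+12) = Beta(38, 22).
Mode = (38−1)/(38+22−2) = 37/58 = 0.638.
Mean = 38/(38+22) = 38/60 = 0.633.
This is the posterior mode — the MAP estimate.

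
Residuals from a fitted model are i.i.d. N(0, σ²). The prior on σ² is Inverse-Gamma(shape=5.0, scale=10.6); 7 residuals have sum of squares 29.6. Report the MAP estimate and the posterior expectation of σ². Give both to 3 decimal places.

MAP = 2.674, posterior mean = 3.387

Posterior: Inverse-Gamma(shape = 5.0+7/2 = 8.5, scale = 10.6+29.6/2 = 25.4).
Mode = β/(α+1) = 25.4/9.5 = 2.674.
Mean = β/(α−1) = 25.4/7.5 = 3.387.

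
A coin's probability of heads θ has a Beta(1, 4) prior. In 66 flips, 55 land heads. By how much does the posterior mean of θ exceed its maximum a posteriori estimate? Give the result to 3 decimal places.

Posterior: Beta(1+55, 4+11) = Beta(56, 15).
Mode = (56−1)/(56+15−2) = 55/69 = 0.797.
Mean = 56/(56+15) = 56/71 = 0.789.
Difference = 0.789 − 0.797 = -0.008.
Mode > mean: the posterior has a left tail.

-0.008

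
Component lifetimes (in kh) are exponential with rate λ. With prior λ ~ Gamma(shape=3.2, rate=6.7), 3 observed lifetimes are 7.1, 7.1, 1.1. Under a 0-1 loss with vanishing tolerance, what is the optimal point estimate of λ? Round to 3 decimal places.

0.236

Σ times = 15.3. Posterior: Gamma(shape = 3.2+3 = 6.2, rate = 6.7+15.3 = 22.0).
Mode = (α−1)/β = 5.2/22.0 = 0.236.
Mean = α/β = 6.2/22.0 = 0.282.
This is the posterior mode — the MAP estimate.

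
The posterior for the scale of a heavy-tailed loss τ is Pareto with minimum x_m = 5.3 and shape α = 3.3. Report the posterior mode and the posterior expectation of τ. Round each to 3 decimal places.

MAP = 5.300, posterior mean = 7.604

The Pareto density is strictly decreasing on [x_m, ∞), so the mode is x_m = 5.300.
Mean = α·x_m/(α−1) = 3.3·5.3/2.3 = 7.604.
The mean is pulled above the mode by the posterior's right skew.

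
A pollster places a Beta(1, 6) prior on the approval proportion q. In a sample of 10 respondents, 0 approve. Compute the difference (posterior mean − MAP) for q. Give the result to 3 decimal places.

Posterior: Beta(1+0, 6+10) = Beta(1, 16).
Since α = 1 ≤ 1 and β > 1, the Beta density is monotone decreasing on [0,1]; the mode is at 0.
Mean = 1/(1+16) = 0.059.
Difference = 0.059 − 0.000 = 0.059.

0.059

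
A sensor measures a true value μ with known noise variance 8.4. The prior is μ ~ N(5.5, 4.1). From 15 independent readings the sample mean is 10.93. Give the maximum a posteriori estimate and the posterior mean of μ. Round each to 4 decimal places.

Posterior for μ is Normal. Precision-weighted mean: (1/4.1·5.5 + 15/8.4·10.93) / (1/4.1 + 15/8.4) = 10.2775.
A Normal posterior is symmetric, so mode = mean.

μ_MAP = 10.2775, E[μ|data] = 10.2775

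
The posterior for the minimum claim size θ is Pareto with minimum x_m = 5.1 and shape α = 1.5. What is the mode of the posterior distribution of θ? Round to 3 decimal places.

The Pareto density is strictly decreasing on [x_m, ∞), so the mode is x_m = 5.100.
Mean = α·x_m/(α−1) = 1.5·5.1/0.5 = 15.300.
This is the posterior mode — the MAP estimate.

5.100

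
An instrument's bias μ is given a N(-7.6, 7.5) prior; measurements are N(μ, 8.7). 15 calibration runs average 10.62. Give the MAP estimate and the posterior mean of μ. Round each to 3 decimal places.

MAP = 9.312; posterior mean = 9.312

Posterior for μ is Normal. Precision-weighted mean: (1/7.5·-7.6 + 15/8.7·10.62) / (1/7.5 + 15/8.7) = 9.312.
A Normal posterior is symmetric, so mode = mean.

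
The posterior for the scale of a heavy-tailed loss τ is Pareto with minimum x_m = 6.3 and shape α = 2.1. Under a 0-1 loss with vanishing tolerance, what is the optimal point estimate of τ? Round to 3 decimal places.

The Pareto density is strictly decreasing on [x_m, ∞), so the mode is x_m = 6.300.
Mean = α·x_m/(α−1) = 2.1·6.3/1.1 = 12.027.
This is the posterior mode — the MAP estimate.

6.300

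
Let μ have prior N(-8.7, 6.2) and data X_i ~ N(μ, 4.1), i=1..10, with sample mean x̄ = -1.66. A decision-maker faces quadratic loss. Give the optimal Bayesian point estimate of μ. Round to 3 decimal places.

Posterior for μ is Normal. Precision-weighted mean: (1/6.2·-8.7 + 10/4.1·-1.66) / (1/6.2 + 10/4.1) = -2.097.
A Normal posterior is symmetric, so mode = mean.
Quadratic loss ⇒ the optimal estimator is the posterior mean.

-2.097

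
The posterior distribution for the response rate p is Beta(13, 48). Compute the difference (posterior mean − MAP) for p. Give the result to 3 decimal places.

Mode = (13−1)/(13+48−2) = 12/59 = 0.203.
Mean = 13/(13+48) = 13/61 = 0.213.
Difference = 0.213 − 0.203 = 0.010.
The posterior is right-skewed, so the mean exceeds the mode.

0.010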